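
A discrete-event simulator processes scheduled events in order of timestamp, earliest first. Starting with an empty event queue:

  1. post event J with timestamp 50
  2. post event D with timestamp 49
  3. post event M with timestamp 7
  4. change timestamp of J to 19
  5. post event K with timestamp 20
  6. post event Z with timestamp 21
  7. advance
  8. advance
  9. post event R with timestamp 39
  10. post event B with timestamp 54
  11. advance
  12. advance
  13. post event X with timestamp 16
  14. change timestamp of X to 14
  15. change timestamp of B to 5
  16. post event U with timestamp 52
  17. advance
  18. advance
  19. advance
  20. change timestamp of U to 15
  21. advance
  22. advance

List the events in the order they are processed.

add J (timestamp 50) → {J:50}
add D (timestamp 49) → {D:49, J:50}
add M (timestamp 7) → {M:7, D:49, J:50}
update J to timestamp 19 → {M:7, J:19, D:49}
add K (timestamp 20) → {M:7, J:19, K:20, D:49}
add Z (timestamp 21) → {M:7, J:19, K:20, Z:21, D:49}
advance → M; now {J:19, K:20, Z:21, D:49}
advance → J; now {K:20, Z:21, D:49}
add R (timestamp 39) → {K:20, Z:21, R:39, D:49}
add B (timestamp 54) → {K:20, Z:21, R:39, D:49, B:54}
advance → K; now {Z:21, R:39, D:49, B:54}
advance → Z; now {R:39, D:49, B:54}
add X (timestamp 16) → {X:16, R:39, D:49, B:54}
update X to timestamp 14 → {X:14, R:39, D:49, B:54}
update B to timestamp 5 → {B:5, X:14, R:39, D:49}
add U (timestamp 52) → {B:5, X:14, R:39, D:49, U:52}
advance → B; now {X:14, R:39, D:49, U:52}
advance → X; now {R:39, D:49, U:52}
advance → R; now {D:49, U:52}
update U to timestamp 15 → {U:15, D:49}
advance → U; now {D:49}
advance → D; now {}

[M, J, K, Z, B, X, R, U, D]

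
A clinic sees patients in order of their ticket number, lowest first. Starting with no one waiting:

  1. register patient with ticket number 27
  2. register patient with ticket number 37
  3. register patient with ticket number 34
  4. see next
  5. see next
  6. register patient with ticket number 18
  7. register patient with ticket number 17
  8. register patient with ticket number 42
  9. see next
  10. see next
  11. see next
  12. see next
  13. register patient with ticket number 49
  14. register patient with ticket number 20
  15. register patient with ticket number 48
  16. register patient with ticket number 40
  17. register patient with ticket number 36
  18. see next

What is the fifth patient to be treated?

insert 27 → {27}
insert 37 → {27, 37}
insert 34 → {27, 34, 37}
see next → 27; now {34, 37}
see next → 34; now {37}
insert 18 → {18, 37}
insert 17 → {17, 18, 37}
insert 42 → {17, 18, 37, 42}
see next → 17; now {18, 37, 42}
see next → 18; now {37, 42}
see next → 37; now {42}
see next → 42; now {}
insert 49 → {49}
insert 20 → {20, 49}
insert 48 → {20, 48, 49}
insert 40 → {20, 40, 48, 49}
insert 36 → {20, 36, 40, 48, 49}
see next → 20; now {36, 40, 48, 49}

37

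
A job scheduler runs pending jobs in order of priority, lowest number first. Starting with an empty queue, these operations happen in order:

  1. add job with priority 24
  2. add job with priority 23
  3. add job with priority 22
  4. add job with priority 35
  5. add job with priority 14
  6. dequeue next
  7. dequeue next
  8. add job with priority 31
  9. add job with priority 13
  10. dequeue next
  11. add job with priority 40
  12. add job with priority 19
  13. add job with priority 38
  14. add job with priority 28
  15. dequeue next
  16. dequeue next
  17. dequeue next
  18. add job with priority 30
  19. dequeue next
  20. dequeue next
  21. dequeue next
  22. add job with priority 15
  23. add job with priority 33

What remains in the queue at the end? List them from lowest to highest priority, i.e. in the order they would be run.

[15, 33, 35, 38, 40]

insert 24 → {24}
insert 23 → {23, 24}
insert 22 → {22, 23, 24}
insert 35 → {22, 23, 24, 35}
insert 14 → {14, 22, 23, 24, 35}
dequeue next → 14; now {22, 23, 24, 35}
dequeue next → 22; now {23, 24, 35}
insert 31 → {23, 24, 31, 35}
insert 13 → {13, 23, 24, 31, 35}
dequeue next → 13; now {23, 24, 31, 35}
insert 40 → {23, 24, 31, 35, 40}
insert 19 → {19, 23, 24, 31, 35, 40}
insert 38 → {19, 23, 24, 31, 35, 38, 40}
insert 28 → {19, 23, 24, 28, 31, 35, 38, 40}
dequeue next → 19; now {23, 24, 28, 31, 35, 38, 40}
dequeue next → 23; now {24, 28, 31, 35, 38, 40}
dequeue next → 24; now {28, 31, 35, 38, 40}
insert 30 → {28, 30, 31, 35, 38, 40}
dequeue next → 28; now {30, 31, 35, 38, 40}
dequeue next → 30; now {31, 35, 38, 40}
dequeue next → 31; now {35, 38, 40}
insert 15 → {15, 35, 38, 40}
insert 33 → {15, 33, 35, 38, 40}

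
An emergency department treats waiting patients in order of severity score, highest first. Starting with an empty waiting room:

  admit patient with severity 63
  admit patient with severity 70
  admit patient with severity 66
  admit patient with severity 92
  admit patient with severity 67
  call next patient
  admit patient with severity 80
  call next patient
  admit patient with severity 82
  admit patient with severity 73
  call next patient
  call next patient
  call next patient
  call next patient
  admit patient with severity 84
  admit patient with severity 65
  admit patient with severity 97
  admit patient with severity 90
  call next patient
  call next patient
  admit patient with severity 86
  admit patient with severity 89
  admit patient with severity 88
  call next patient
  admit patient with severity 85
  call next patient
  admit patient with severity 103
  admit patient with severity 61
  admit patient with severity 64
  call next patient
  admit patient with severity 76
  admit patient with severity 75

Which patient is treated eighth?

insert 63 → {63}
insert 70 → {70, 63}
insert 66 → {70, 66, 63}
insert 92 → {92, 70, 66, 63}
insert 67 → {92, 70, 67, 66, 63}
call next patient → 92; now {70, 67, 66, 63}
insert 80 → {80, 70, 67, 66, 63}
call next patient → 80; now {70, 67, 66, 63}
insert 82 → {82, 70, 67, 66, 63}
insert 73 → {82, 73, 70, 67, 66, 63}
call next patient → 82; now {73, 70, 67, 66, 63}
call next patient → 73; now {70, 67, 66, 63}
call next patient → 70; now {67, 66, 63}
call next patient → 67; now {66, 63}
insert 84 → {84, 66, 63}
insert 65 → {84, 66, 65, 63}
insert 97 → {97, 84, 66, 65, 63}
insert 90 → {97, 90, 84, 66, 65, 63}
call next patient → 97; now {90, 84, 66, 65, 63}
call next patient → 90; now {84, 66, 65, 63}
insert 86 → {86, 84, 66, 65, 63}
insert 89 → {89, 86, 84, 66, 65, 63}
insert 88 → {89, 88, 86, 84, 66, 65, 63}
call next patient → 89; now {88, 86, 84, 66, 65, 63}
insert 85 → {88, 86, 85, 84, 66, 65, 63}
call next patient → 88; now {86, 85, 84, 66, 65, 63}
insert 103 → {103, 86, 85, 84, 66, 65, 63}
insert 61 → {103, 86, 85, 84, 66, 65, 63, 61}
insert 64 → {103, 86, 85, 84, 66, 65, 64, 63, 61}
call next patient → 103; now {86, 85, 84, 66, 65, 64, 63, 61}
insert 76 → {86, 85, 84, 76, 66, 65, 64, 63, 61}
insert 75 → {86, 85, 84, 76, 75, 66, 65, 64, 63, 61}

90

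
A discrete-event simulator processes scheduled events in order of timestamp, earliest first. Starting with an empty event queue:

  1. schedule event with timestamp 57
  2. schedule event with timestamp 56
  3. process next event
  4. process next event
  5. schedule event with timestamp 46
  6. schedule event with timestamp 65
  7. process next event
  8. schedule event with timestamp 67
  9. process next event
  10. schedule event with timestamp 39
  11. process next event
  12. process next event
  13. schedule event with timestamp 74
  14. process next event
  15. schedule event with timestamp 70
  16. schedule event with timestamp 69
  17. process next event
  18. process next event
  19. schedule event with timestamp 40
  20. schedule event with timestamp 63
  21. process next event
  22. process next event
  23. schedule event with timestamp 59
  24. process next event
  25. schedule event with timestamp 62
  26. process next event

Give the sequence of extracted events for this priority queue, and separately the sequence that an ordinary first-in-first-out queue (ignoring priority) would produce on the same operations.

insert 57 → {57}
insert 56 → {56, 57}
process next event → 56; now {57}
process next event → 57; now {}
insert 46 → {46}
insert 65 → {46, 65}
process next event → 46; now {65}
insert 67 → {65, 67}
process next event → 65; now {67}
insert 39 → {39, 67}
process next event → 39; now {67}
process next event → 67; now {}
insert 74 → {74}
process next event → 74; now {}
insert 70 → {70}
insert 69 → {69, 70}
process next event → 69; now {70}
process next event → 70; now {}
insert 40 → {40}
insert 63 → {40, 63}
process next event → 40; now {63}
process next event → 63; now {}
insert 59 → {59}
process next event → 59; now {}
insert 62 → {62}
process next event → 62; now {}

priority queue: 56, 57, 46, 65, 39, 67, 74, 69, 70, 40, 63, 59, 62; FIFO queue: 57, 56, 46, 65, 67, 39, 74, 70, 69, 40, 63, 59, 62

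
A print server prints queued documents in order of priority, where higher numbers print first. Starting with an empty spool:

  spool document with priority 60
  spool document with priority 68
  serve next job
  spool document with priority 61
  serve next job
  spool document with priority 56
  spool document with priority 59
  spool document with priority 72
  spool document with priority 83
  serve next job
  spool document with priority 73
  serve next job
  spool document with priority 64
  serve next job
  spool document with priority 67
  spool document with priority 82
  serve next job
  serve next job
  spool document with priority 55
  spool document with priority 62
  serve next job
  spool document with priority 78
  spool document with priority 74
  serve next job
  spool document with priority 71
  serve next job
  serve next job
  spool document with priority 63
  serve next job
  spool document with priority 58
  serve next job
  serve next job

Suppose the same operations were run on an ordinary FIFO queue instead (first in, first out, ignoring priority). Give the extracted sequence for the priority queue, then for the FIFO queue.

insert 60 → {60}
insert 68 → {68, 60}
serve next job → 68; now {60}
insert 61 → {61, 60}
serve next job → 61; now {60}
insert 56 → {60, 56}
insert 59 → {60, 59, 56}
insert 72 → {72, 60, 59, 56}
insert 83 → {83, 72, 60, 59, 56}
serve next job → 83; now {72, 60, 59, 56}
insert 73 → {73, 72, 60, 59, 56}
serve next job → 73; now {72, 60, 59, 56}
insert 64 → {72, 64, 60, 59, 56}
serve next job → 72; now {64, 60, 59, 56}
insert 67 → {67, 64, 60, 59, 56}
insert 82 → {82, 67, 64, 60, 59, 56}
serve next job → 82; now {67, 64, 60, 59, 56}
serve next job → 67; now {64, 60, 59, 56}
insert 55 → {64, 60, 59, 56, 55}
insert 62 → {64, 62, 60, 59, 56, 55}
serve next job → 64; now {62, 60, 59, 56, 55}
insert 78 → {78, 62, 60, 59, 56, 55}
insert 74 → {78, 74, 62, 60, 59, 56, 55}
serve next job → 78; now {74, 62, 60, 59, 56, 55}
insert 71 → {74, 71, 62, 60, 59, 56, 55}
serve next job → 74; now {71, 62, 60, 59, 56, 55}
serve next job → 71; now {62, 60, 59, 56, 55}
insert 63 → {63, 62, 60, 59, 56, 55}
serve next job → 63; now {62, 60, 59, 56, 55}
insert 58 → {62, 60, 59, 58, 56, 55}
serve next job → 62; now {60, 59, 58, 56, 55}
serve next job → 60; now {59, 58, 56, 55}

priority queue: [68, 61, 83, 73, 72, 82, 67, 64, 78, 74, 71, 63, 62, 60]; FIFO queue: 60 → 68 → 61 → 56 → 59 → 72 → 83 → 73 → 64 → 67 → 82 → 55 → 62 → 78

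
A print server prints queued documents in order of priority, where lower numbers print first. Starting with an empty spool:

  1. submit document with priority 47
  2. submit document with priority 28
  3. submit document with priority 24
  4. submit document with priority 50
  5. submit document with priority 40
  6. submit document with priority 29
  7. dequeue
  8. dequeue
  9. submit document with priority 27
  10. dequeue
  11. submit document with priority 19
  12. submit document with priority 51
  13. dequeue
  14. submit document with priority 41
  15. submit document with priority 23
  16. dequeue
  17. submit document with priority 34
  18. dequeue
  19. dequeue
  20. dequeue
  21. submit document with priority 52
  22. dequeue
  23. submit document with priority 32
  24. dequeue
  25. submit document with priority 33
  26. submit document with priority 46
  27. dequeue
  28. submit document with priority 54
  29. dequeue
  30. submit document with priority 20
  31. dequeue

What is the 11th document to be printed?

33

insert 47 → {47}
insert 28 → {28, 47}
insert 24 → {24, 28, 47}
insert 50 → {24, 28, 47, 50}
insert 40 → {24, 28, 40, 47, 50}
insert 29 → {24, 28, 29, 40, 47, 50}
dequeue → 24; now {28, 29, 40, 47, 50}
dequeue → 28; now {29, 40, 47, 50}
insert 27 → {27, 29, 40, 47, 50}
dequeue → 27; now {29, 40, 47, 50}
insert 19 → {19, 29, 40, 47, 50}
insert 51 → {19, 29, 40, 47, 50, 51}
dequeue → 19; now {29, 40, 47, 50, 51}
insert 41 → {29, 40, 41, 47, 50, 51}
insert 23 → {23, 29, 40, 41, 47, 50, 51}
dequeue → 23; now {29, 40, 41, 47, 50, 51}
insert 34 → {29, 34, 40, 41, 47, 50, 51}
dequeue → 29; now {34, 40, 41, 47, 50, 51}
dequeue → 34; now {40, 41, 47, 50, 51}
dequeue → 40; now {41, 47, 50, 51}
insert 52 → {41, 47, 50, 51, 52}
dequeue → 41; now {47, 50, 51, 52}
insert 32 → {32, 47, 50, 51, 52}
dequeue → 32; now {47, 50, 51, 52}
insert 33 → {33, 47, 50, 51, 52}
insert 46 → {33, 46, 47, 50, 51, 52}
dequeue → 33; now {46, 47, 50, 51, 52}
insert 54 → {46, 47, 50, 51, 52, 54}
dequeue → 46; now {47, 50, 51, 52, 54}
insert 20 → {20, 47, 50, 51, 52, 54}
dequeue → 20; now {47, 50, 51, 52, 54}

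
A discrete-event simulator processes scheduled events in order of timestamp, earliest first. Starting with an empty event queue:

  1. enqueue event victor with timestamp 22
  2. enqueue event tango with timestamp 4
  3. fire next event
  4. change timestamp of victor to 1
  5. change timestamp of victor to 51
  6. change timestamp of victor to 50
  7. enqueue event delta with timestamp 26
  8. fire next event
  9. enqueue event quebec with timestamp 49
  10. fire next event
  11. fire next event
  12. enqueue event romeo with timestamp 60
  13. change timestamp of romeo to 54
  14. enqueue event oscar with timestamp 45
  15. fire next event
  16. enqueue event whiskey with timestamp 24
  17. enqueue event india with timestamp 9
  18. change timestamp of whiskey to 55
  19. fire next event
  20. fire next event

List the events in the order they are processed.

[tango, delta, quebec, victor, oscar, india, romeo]

add victor (timestamp 22) → {victor:22}
add tango (timestamp 4) → {tango:4, victor:22}
fire next event → tango; now {victor:22}
update victor to timestamp 1 → {victor:1}
update victor to timestamp 51 → {victor:51}
update victor to timestamp 50 → {victor:50}
add delta (timestamp 26) → {delta:26, victor:50}
fire next event → delta; now {victor:50}
add quebec (timestamp 49) → {quebec:49, victor:50}
fire next event → quebec; now {victor:50}
fire next event → victor; now {}
add romeo (timestamp 60) → {romeo:60}
update romeo to timestamp 54 → {romeo:54}
add oscar (timestamp 45) → {oscar:45, romeo:54}
fire next event → oscar; now {romeo:54}
add whiskey (timestamp 24) → {whiskey:24, romeo:54}
add india (timestamp 9) → {india:9, whiskey:24, romeo:54}
update whiskey to timestamp 55 → {india:9, romeo:54, whiskey:55}
fire next event → india; now {romeo:54, whiskey:55}
fire next event → romeo; now {whiskey:55}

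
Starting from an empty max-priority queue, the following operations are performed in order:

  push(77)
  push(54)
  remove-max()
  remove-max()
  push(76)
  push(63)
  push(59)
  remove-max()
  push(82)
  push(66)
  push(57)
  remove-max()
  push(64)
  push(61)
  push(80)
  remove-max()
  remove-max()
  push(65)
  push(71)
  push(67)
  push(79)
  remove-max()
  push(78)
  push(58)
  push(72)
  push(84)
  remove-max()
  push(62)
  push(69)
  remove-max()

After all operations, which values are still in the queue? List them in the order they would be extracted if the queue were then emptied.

insert 77 → {77}
insert 54 → {77, 54}
remove-max → 77; now {54}
remove-max → 54; now {}
insert 76 → {76}
insert 63 → {76, 63}
insert 59 → {76, 63, 59}
remove-max → 76; now {63, 59}
insert 82 → {82, 63, 59}
insert 66 → {82, 66, 63, 59}
insert 57 → {82, 66, 63, 59, 57}
remove-max → 82; now {66, 63, 59, 57}
insert 64 → {66, 64, 63, 59, 57}
insert 61 → {66, 64, 63, 61, 59, 57}
insert 80 → {80, 66, 64, 63, 61, 59, 57}
remove-max → 80; now {66, 64, 63, 61, 59, 57}
remove-max → 66; now {64, 63, 61, 59, 57}
insert 65 → {65, 64, 63, 61, 59, 57}
insert 71 → {71, 65, 64, 63, 61, 59, 57}
insert 67 → {71, 67, 65, 64, 63, 61, 59, 57}
insert 79 → {79, 71, 67, 65, 64, 63, 61, 59, 57}
remove-max → 79; now {71, 67, 65, 64, 63, 61, 59, 57}
insert 78 → {78, 71, 67, 65, 64, 63, 61, 59, 57}
insert 58 → {78, 71, 67, 65, 64, 63, 61, 59, 58, 57}
insert 72 → {78, 72, 71, 67, 65, 64, 63, 61, 59, 58, 57}
insert 84 → {84, 78, 72, 71, 67, 65, 64, 63, 61, 59, 58, 57}
remove-max → 84; now {78, 72, 71, 67, 65, 64, 63, 61, 59, 58, 57}
insert 62 → {78, 72, 71, 67, 65, 64, 63, 62, 61, 59, 58, 57}
insert 69 → {78, 72, 71, 69, 67, 65, 64, 63, 62, 61, 59, 58, 57}
remove-max → 78; now {72, 71, 69, 67, 65, 64, 63, 62, 61, 59, 58, 57}

[72, 71, 69, 67, 65, 64, 63, 62, 61, 59, 58, 57]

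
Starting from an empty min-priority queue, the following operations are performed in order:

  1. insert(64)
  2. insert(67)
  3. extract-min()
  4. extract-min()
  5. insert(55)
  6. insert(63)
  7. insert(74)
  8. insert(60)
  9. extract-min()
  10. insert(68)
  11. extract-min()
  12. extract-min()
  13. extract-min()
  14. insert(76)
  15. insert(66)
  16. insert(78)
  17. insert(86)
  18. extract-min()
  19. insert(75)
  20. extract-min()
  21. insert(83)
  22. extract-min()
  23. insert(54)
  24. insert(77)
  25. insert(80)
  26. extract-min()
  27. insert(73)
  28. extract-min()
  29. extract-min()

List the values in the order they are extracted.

insert 64 → {64}
insert 67 → {64, 67}
extract-min → 64; now {67}
extract-min → 67; now {}
insert 55 → {55}
insert 63 → {55, 63}
insert 74 → {55, 63, 74}
insert 60 → {55, 60, 63, 74}
extract-min → 55; now {60, 63, 74}
insert 68 → {60, 63, 68, 74}
extract-min → 60; now {63, 68, 74}
extract-min → 63; now {68, 74}
extract-min → 68; now {74}
insert 76 → {74, 76}
insert 66 → {66, 74, 76}
insert 78 → {66, 74, 76, 78}
insert 86 → {66, 74, 76, 78, 86}
extract-min → 66; now {74, 76, 78, 86}
insert 75 → {74, 75, 76, 78, 86}
extract-min → 74; now {75, 76, 78, 86}
insert 83 → {75, 76, 78, 83, 86}
extract-min → 75; now {76, 78, 83, 86}
insert 54 → {54, 76, 78, 83, 86}
insert 77 → {54, 76, 77, 78, 83, 86}
insert 80 → {54, 76, 77, 78, 80, 83, 86}
extract-min → 54; now {76, 77, 78, 80, 83, 86}
insert 73 → {73, 76, 77, 78, 80, 83, 86}
extract-min → 73; now {76, 77, 78, 80, 83, 86}
extract-min → 76; now {77, 78, 80, 83, 86}

64 → 67 → 55 → 60 → 63 → 68 → 66 → 74 → 75 → 54 → 73 → 76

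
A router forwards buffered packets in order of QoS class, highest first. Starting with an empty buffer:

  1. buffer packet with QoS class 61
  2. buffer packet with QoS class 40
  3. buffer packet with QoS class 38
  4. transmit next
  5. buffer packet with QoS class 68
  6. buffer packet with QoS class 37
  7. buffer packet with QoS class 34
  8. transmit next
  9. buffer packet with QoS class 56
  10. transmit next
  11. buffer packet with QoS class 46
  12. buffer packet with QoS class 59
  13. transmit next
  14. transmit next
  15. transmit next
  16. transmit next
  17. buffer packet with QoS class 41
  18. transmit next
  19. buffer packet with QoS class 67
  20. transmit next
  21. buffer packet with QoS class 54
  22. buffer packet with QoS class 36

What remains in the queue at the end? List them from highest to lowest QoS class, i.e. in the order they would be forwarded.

54, 37, 36, 34

insert 61 → {61}
insert 40 → {61, 40}
insert 38 → {61, 40, 38}
transmit next → 61; now {40, 38}
insert 68 → {68, 40, 38}
insert 37 → {68, 40, 38, 37}
insert 34 → {68, 40, 38, 37, 34}
transmit next → 68; now {40, 38, 37, 34}
insert 56 → {56, 40, 38, 37, 34}
transmit next → 56; now {40, 38, 37, 34}
insert 46 → {46, 40, 38, 37, 34}
insert 59 → {59, 46, 40, 38, 37, 34}
transmit next → 59; now {46, 40, 38, 37, 34}
transmit next → 46; now {40, 38, 37, 34}
transmit next → 40; now {38, 37, 34}
transmit next → 38; now {37, 34}
insert 41 → {41, 37, 34}
transmit next → 41; now {37, 34}
insert 67 → {67, 37, 34}
transmit next → 67; now {37, 34}
insert 54 → {54, 37, 34}
insert 36 → {54, 37, 36, 34}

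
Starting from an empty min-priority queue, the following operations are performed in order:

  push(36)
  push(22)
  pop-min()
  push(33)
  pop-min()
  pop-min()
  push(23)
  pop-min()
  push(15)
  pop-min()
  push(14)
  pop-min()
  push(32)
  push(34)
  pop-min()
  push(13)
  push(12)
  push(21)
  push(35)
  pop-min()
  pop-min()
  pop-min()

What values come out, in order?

insert 36 → {36}
insert 22 → {22, 36}
pop-min → 22; now {36}
insert 33 → {33, 36}
pop-min → 33; now {36}
pop-min → 36; now {}
insert 23 → {23}
pop-min → 23; now {}
insert 15 → {15}
pop-min → 15; now {}
insert 14 → {14}
pop-min → 14; now {}
insert 32 → {32}
insert 34 → {32, 34}
pop-min → 32; now {34}
insert 13 → {13, 34}
insert 12 → {12, 13, 34}
insert 21 → {12, 13, 21, 34}
insert 35 → {12, 13, 21, 34, 35}
pop-min → 12; now {13, 21, 34, 35}
pop-min → 13; now {21, 34, 35}
pop-min → 21; now {34, 35}

22, 33, 36, 23, 15, 14, 32, 12, 13, 21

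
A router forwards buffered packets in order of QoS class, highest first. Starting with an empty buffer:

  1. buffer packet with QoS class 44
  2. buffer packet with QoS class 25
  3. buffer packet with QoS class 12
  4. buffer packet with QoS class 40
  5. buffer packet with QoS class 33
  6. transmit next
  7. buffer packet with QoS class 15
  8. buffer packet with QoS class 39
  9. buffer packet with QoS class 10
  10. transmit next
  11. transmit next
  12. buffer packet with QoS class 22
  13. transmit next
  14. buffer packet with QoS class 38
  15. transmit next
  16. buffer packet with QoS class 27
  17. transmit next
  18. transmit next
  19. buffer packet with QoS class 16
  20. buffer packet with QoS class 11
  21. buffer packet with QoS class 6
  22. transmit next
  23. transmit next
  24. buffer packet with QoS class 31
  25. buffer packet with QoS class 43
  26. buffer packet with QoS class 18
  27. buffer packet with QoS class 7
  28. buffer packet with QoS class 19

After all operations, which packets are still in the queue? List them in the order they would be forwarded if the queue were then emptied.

insert 44 → {44}
insert 25 → {44, 25}
insert 12 → {44, 25, 12}
insert 40 → {44, 40, 25, 12}
insert 33 → {44, 40, 33, 25, 12}
transmit next → 44; now {40, 33, 25, 12}
insert 15 → {40, 33, 25, 15, 12}
insert 39 → {40, 39, 33, 25, 15, 12}
insert 10 → {40, 39, 33, 25, 15, 12, 10}
transmit next → 40; now {39, 33, 25, 15, 12, 10}
transmit next → 39; now {33, 25, 15, 12, 10}
insert 22 → {33, 25, 22, 15, 12, 10}
transmit next → 33; now {25, 22, 15, 12, 10}
insert 38 → {38, 25, 22, 15, 12, 10}
transmit next → 38; now {25, 22, 15, 12, 10}
insert 27 → {27, 25, 22, 15, 12, 10}
transmit next → 27; now {25, 22, 15, 12, 10}
transmit next → 25; now {22, 15, 12, 10}
insert 16 → {22, 16, 15, 12, 10}
insert 11 → {22, 16, 15, 12, 11, 10}
insert 6 → {22, 16, 15, 12, 11, 10, 6}
transmit next → 22; now {16, 15, 12, 11, 10, 6}
transmit next → 16; now {15, 12, 11, 10, 6}
insert 31 → {31, 15, 12, 11, 10, 6}
insert 43 → {43, 31, 15, 12, 11, 10, 6}
insert 18 → {43, 31, 18, 15, 12, 11, 10, 6}
insert 7 → {43, 31, 18, 15, 12, 11, 10, 7, 6}
insert 19 → {43, 31, 19, 18, 15, 12, 11, 10, 7, 6}

43, 31, 19, 18, 15, 12, 11, 10, 7, 6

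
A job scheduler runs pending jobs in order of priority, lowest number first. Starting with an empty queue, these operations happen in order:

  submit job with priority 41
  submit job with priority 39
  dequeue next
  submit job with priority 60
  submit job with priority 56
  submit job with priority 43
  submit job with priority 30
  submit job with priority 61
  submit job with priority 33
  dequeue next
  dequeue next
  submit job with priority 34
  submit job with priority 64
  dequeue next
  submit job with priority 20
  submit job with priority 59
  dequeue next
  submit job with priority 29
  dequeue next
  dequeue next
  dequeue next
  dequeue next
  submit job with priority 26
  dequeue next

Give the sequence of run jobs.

39, 30, 33, 34, 20, 29, 41, 43, 56, 26

insert 41 → {41}
insert 39 → {39, 41}
dequeue next → 39; now {41}
insert 60 → {41, 60}
insert 56 → {41, 56, 60}
insert 43 → {41, 43, 56, 60}
insert 30 → {30, 41, 43, 56, 60}
insert 61 → {30, 41, 43, 56, 60, 61}
insert 33 → {30, 33, 41, 43, 56, 60, 61}
dequeue next → 30; now {33, 41, 43, 56, 60, 61}
dequeue next → 33; now {41, 43, 56, 60, 61}
insert 34 → {34, 41, 43, 56, 60, 61}
insert 64 → {34, 41, 43, 56, 60, 61, 64}
dequeue next → 34; now {41, 43, 56, 60, 61, 64}
insert 20 → {20, 41, 43, 56, 60, 61, 64}
insert 59 → {20, 41, 43, 56, 59, 60, 61, 64}
dequeue next → 20; now {41, 43, 56, 59, 60, 61, 64}
insert 29 → {29, 41, 43, 56, 59, 60, 61, 64}
dequeue next → 29; now {41, 43, 56, 59, 60, 61, 64}
dequeue next → 41; now {43, 56, 59, 60, 61, 64}
dequeue next → 43; now {56, 59, 60, 61, 64}
dequeue next → 56; now {59, 60, 61, 64}
insert 26 → {26, 59, 60, 61, 64}
dequeue next → 26; now {59, 60, 61, 64}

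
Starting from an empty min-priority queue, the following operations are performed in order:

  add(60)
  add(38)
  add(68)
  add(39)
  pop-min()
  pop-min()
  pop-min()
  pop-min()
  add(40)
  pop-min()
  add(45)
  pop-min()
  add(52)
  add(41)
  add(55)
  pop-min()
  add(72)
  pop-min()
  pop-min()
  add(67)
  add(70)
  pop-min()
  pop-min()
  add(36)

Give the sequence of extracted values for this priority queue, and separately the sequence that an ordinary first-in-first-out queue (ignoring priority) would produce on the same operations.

insert 60 → {60}
insert 38 → {38, 60}
insert 68 → {38, 60, 68}
insert 39 → {38, 39, 60, 68}
pop-min → 38; now {39, 60, 68}
pop-min → 39; now {60, 68}
pop-min → 60; now {68}
pop-min → 68; now {}
insert 40 → {40}
pop-min → 40; now {}
insert 45 → {45}
pop-min → 45; now {}
insert 52 → {52}
insert 41 → {41, 52}
insert 55 → {41, 52, 55}
pop-min → 41; now {52, 55}
insert 72 → {52, 55, 72}
pop-min → 52; now {55, 72}
pop-min → 55; now {72}
insert 67 → {67, 72}
insert 70 → {67, 70, 72}
pop-min → 67; now {70, 72}
pop-min → 70; now {72}
insert 36 → {36, 72}

priority queue: [38, 39, 60, 68, 40, 45, 41, 52, 55, 67, 70]; FIFO queue: [60, 38, 68, 39, 40, 45, 52, 41, 55, 72, 67]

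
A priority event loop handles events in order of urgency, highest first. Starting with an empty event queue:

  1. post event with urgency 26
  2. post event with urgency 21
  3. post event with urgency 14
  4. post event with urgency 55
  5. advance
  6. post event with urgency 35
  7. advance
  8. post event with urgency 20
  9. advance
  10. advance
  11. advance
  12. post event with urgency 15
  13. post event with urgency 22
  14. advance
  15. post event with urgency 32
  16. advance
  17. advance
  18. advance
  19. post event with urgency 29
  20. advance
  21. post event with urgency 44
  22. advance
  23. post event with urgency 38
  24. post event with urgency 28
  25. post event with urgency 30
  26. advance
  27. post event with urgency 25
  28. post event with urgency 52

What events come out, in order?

insert 26 → {26}
insert 21 → {26, 21}
insert 14 → {26, 21, 14}
insert 55 → {55, 26, 21, 14}
advance → 55; now {26, 21, 14}
insert 35 → {35, 26, 21, 14}
advance → 35; now {26, 21, 14}
insert 20 → {26, 21, 20, 14}
advance → 26; now {21, 20, 14}
advance → 21; now {20, 14}
advance → 20; now {14}
insert 15 → {15, 14}
insert 22 → {22, 15, 14}
advance → 22; now {15, 14}
insert 32 → {32, 15, 14}
advance → 32; now {15, 14}
advance → 15; now {14}
advance → 14; now {}
insert 29 → {29}
advance → 29; now {}
insert 44 → {44}
advance → 44; now {}
insert 38 → {38}
insert 28 → {38, 28}
insert 30 → {38, 30, 28}
advance → 38; now {30, 28}
insert 25 → {30, 28, 25}
insert 52 → {52, 30, 28, 25}

[55, 35, 26, 21, 20, 22, 32, 15, 14, 29, 44, 38]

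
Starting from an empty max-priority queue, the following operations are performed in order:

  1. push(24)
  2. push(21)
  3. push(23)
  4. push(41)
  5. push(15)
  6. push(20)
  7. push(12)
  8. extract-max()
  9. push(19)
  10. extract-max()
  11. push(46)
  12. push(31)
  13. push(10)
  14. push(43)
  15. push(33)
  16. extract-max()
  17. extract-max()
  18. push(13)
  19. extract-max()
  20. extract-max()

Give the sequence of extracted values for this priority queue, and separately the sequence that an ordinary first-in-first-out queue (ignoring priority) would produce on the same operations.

insert 24 → {24}
insert 21 → {24, 21}
insert 23 → {24, 23, 21}
insert 41 → {41, 24, 23, 21}
insert 15 → {41, 24, 23, 21, 15}
insert 20 → {41, 24, 23, 21, 20, 15}
insert 12 → {41, 24, 23, 21, 20, 15, 12}
extract-max → 41; now {24, 23, 21, 20, 15, 12}
insert 19 → {24, 23, 21, 20, 19, 15, 12}
extract-max → 24; now {23, 21, 20, 19, 15, 12}
insert 46 → {46, 23, 21, 20, 19, 15, 12}
insert 31 → {46, 31, 23, 21, 20, 19, 15, 12}
insert 10 → {46, 31, 23, 21, 20, 19, 15, 12, 10}
insert 43 → {46, 43, 31, 23, 21, 20, 19, 15, 12, 10}
insert 33 → {46, 43, 33, 31, 23, 21, 20, 19, 15, 12, 10}
extract-max → 46; now {43, 33, 31, 23, 21, 20, 19, 15, 12, 10}
extract-max → 43; now {33, 31, 23, 21, 20, 19, 15, 12, 10}
insert 13 → {33, 31, 23, 21, 20, 19, 15, 13, 12, 10}
extract-max → 33; now {31, 23, 21, 20, 19, 15, 13, 12, 10}
extract-max → 31; now {23, 21, 20, 19, 15, 13, 12, 10}

priority queue: 41 → 24 → 46 → 43 → 33 → 31; FIFO queue: [24, 21, 23, 41, 15, 20]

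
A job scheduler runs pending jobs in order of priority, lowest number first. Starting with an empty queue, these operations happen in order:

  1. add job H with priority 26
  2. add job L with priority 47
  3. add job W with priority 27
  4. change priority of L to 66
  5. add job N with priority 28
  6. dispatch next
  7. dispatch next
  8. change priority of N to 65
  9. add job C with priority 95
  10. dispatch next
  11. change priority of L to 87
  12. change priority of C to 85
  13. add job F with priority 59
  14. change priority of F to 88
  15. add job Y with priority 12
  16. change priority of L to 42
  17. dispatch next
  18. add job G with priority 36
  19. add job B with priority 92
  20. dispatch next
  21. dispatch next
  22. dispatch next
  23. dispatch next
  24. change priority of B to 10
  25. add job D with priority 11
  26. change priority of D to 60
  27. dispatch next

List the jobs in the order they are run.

H, W, N, Y, G, L, C, F, B

add H (priority 26) → {H:26}
add L (priority 47) → {H:26, L:47}
add W (priority 27) → {H:26, W:27, L:47}
update L to priority 66 → {H:26, W:27, L:66}
add N (priority 28) → {H:26, W:27, N:28, L:66}
dispatch next → H; now {W:27, N:28, L:66}
dispatch next → W; now {N:28, L:66}
update N to priority 65 → {N:65, L:66}
add C (priority 95) → {N:65, L:66, C:95}
dispatch next → N; now {L:66, C:95}
update L to priority 87 → {L:87, C:95}
update C to priority 85 → {C:85, L:87}
add F (priority 59) → {F:59, C:85, L:87}
update F to priority 88 → {C:85, L:87, F:88}
add Y (priority 12) → {Y:12, C:85, L:87, F:88}
update L to priority 42 → {Y:12, L:42, C:85, F:88}
dispatch next → Y; now {L:42, C:85, F:88}
add G (priority 36) → {G:36, L:42, C:85, F:88}
add B (priority 92) → {G:36, L:42, C:85, F:88, B:92}
dispatch next → G; now {L:42, C:85, F:88, B:92}
dispatch next → L; now {C:85, F:88, B:92}
dispatch next → C; now {F:88, B:92}
dispatch next → F; now {B:92}
update B to priority 10 → {B:10}
add D (priority 11) → {B:10, D:11}
update D to priority 60 → {B:10, D:60}
dispatch next → B; now {D:60}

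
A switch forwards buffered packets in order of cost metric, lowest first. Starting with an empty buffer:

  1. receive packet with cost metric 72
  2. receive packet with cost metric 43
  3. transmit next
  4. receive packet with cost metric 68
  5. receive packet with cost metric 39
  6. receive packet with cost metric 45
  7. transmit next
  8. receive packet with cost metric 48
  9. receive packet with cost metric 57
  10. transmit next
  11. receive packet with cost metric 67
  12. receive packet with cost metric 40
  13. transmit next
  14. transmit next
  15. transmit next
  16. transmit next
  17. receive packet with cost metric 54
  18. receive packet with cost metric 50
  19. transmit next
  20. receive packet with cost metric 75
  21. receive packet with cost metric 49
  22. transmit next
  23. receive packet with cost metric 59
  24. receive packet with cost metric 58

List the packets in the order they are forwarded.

insert 72 → {72}
insert 43 → {43, 72}
transmit next → 43; now {72}
insert 68 → {68, 72}
insert 39 → {39, 68, 72}
insert 45 → {39, 45, 68, 72}
transmit next → 39; now {45, 68, 72}
insert 48 → {45, 48, 68, 72}
insert 57 → {45, 48, 57, 68, 72}
transmit next → 45; now {48, 57, 68, 72}
insert 67 → {48, 57, 67, 68, 72}
insert 40 → {40, 48, 57, 67, 68, 72}
transmit next → 40; now {48, 57, 67, 68, 72}
transmit next → 48; now {57, 67, 68, 72}
transmit next → 57; now {67, 68, 72}
transmit next → 67; now {68, 72}
insert 54 → {54, 68, 72}
insert 50 → {50, 54, 68, 72}
transmit next → 50; now {54, 68, 72}
insert 75 → {54, 68, 72, 75}
insert 49 → {49, 54, 68, 72, 75}
transmit next → 49; now {54, 68, 72, 75}
insert 59 → {54, 59, 68, 72, 75}
insert 58 → {54, 58, 59, 68, 72, 75}

[43, 39, 45, 40, 48, 57, 67, 50, 49]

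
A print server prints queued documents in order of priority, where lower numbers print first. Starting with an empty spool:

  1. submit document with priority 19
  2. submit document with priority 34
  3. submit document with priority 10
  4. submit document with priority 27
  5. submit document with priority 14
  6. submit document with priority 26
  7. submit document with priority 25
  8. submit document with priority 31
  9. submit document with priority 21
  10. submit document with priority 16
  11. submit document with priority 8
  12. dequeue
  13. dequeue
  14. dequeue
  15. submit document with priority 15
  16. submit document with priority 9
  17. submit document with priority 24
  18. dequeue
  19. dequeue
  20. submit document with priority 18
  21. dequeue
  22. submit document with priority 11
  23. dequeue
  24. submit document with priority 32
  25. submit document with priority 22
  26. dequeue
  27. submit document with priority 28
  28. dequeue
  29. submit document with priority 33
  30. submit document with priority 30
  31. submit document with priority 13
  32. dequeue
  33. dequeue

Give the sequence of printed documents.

[8, 10, 14, 9, 15, 16, 11, 18, 19, 13, 21]

insert 19 → {19}
insert 34 → {19, 34}
insert 10 → {10, 19, 34}
insert 27 → {10, 19, 27, 34}
insert 14 → {10, 14, 19, 27, 34}
insert 26 → {10, 14, 19, 26, 27, 34}
insert 25 → {10, 14, 19, 25, 26, 27, 34}
insert 31 → {10, 14, 19, 25, 26, 27, 31, 34}
insert 21 → {10, 14, 19, 21, 25, 26, 27, 31, 34}
insert 16 → {10, 14, 16, 19, 21, 25, 26, 27, 31, 34}
insert 8 → {8, 10, 14, 16, 19, 21, 25, 26, 27, 31, 34}
dequeue → 8; now {10, 14, 16, 19, 21, 25, 26, 27, 31, 34}
dequeue → 10; now {14, 16, 19, 21, 25, 26, 27, 31, 34}
dequeue → 14; now {16, 19, 21, 25, 26, 27, 31, 34}
insert 15 → {15, 16, 19, 21, 25, 26, 27, 31, 34}
insert 9 → {9, 15, 16, 19, 21, 25, 26, 27, 31, 34}
insert 24 → {9, 15, 16, 19, 21, 24, 25, 26, 27, 31, 34}
dequeue → 9; now {15, 16, 19, 21, 24, 25, 26, 27, 31, 34}
dequeue → 15; now {16, 19, 21, 24, 25, 26, 27, 31, 34}
insert 18 → {16, 18, 19, 21, 24, 25, 26, 27, 31, 34}
dequeue → 16; now {18, 19, 21, 24, 25, 26, 27, 31, 34}
insert 11 → {11, 18, 19, 21, 24, 25, 26, 27, 31, 34}
dequeue → 11; now {18, 19, 21, 24, 25, 26, 27, 31, 34}
insert 32 → {18, 19, 21, 24, 25, 26, 27, 31, 32, 34}
insert 22 → {18, 19, 21, 22, 24, 25, 26, 27, 31, 32, 34}
dequeue → 18; now {19, 21, 22, 24, 25, 26, 27, 31, 32, 34}
insert 28 → {19, 21, 22, 24, 25, 26, 27, 28, 31, 32, 34}
dequeue → 19; now {21, 22, 24, 25, 26, 27, 28, 31, 32, 34}
insert 33 → {21, 22, 24, 25, 26, 27, 28, 31, 32, 33, 34}
insert 30 → {21, 22, 24, 25, 26, 27, 28, 30, 31, 32, 33, 34}
insert 13 → {13, 21, 22, 24, 25, 26, 27, 28, 30, 31, 32, 33, 34}
dequeue → 13; now {21, 22, 24, 25, 26, 27, 28, 30, 31, 32, 33, 34}
dequeue → 21; now {22, 24, 25, 26, 27, 28, 30, 31, 32, 33, 34}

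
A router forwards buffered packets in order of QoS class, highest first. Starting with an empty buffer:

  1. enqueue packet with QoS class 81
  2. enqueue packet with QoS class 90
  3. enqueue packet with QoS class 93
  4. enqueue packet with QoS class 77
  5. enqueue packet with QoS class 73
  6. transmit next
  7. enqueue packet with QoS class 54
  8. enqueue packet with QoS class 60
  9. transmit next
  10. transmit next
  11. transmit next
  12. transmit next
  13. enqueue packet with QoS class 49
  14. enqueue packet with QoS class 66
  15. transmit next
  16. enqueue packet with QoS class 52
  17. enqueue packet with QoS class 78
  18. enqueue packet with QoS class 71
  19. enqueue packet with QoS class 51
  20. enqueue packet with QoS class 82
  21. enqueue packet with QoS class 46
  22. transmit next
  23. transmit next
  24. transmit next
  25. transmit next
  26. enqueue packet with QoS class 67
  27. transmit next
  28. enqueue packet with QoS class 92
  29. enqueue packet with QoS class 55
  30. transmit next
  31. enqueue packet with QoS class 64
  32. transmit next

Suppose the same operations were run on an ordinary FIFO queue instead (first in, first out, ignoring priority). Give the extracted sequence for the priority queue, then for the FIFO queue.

insert 81 → {81}
insert 90 → {90, 81}
insert 93 → {93, 90, 81}
insert 77 → {93, 90, 81, 77}
insert 73 → {93, 90, 81, 77, 73}
transmit next → 93; now {90, 81, 77, 73}
insert 54 → {90, 81, 77, 73, 54}
insert 60 → {90, 81, 77, 73, 60, 54}
transmit next → 90; now {81, 77, 73, 60, 54}
transmit next → 81; now {77, 73, 60, 54}
transmit next → 77; now {73, 60, 54}
transmit next → 73; now {60, 54}
insert 49 → {60, 54, 49}
insert 66 → {66, 60, 54, 49}
transmit next → 66; now {60, 54, 49}
insert 52 → {60, 54, 52, 49}
insert 78 → {78, 60, 54, 52, 49}
insert 71 → {78, 71, 60, 54, 52, 49}
insert 51 → {78, 71, 60, 54, 52, 51, 49}
insert 82 → {82, 78, 71, 60, 54, 52, 51, 49}
insert 46 → {82, 78, 71, 60, 54, 52, 51, 49, 46}
transmit next → 82; now {78, 71, 60, 54, 52, 51, 49, 46}
transmit next → 78; now {71, 60, 54, 52, 51, 49, 46}
transmit next → 71; now {60, 54, 52, 51, 49, 46}
transmit next → 60; now {54, 52, 51, 49, 46}
insert 67 → {67, 54, 52, 51, 49, 46}
transmit next → 67; now {54, 52, 51, 49, 46}
insert 92 → {92, 54, 52, 51, 49, 46}
insert 55 → {92, 55, 54, 52, 51, 49, 46}
transmit next → 92; now {55, 54, 52, 51, 49, 46}
insert 64 → {64, 55, 54, 52, 51, 49, 46}
transmit next → 64; now {55, 54, 52, 51, 49, 46}

priority queue: 93 → 90 → 81 → 77 → 73 → 66 → 82 → 78 → 71 → 60 → 67 → 92 → 64; FIFO queue: 81, 90, 93, 77, 73, 54, 60, 49, 66, 52, 78, 71, 51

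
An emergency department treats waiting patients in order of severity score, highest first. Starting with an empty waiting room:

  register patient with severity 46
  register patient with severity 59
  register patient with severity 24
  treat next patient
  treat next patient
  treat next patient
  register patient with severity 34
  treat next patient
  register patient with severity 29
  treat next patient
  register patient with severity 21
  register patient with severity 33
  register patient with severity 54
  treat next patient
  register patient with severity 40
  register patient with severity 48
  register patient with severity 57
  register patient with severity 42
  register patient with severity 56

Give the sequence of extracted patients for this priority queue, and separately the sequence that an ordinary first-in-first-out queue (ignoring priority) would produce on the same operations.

insert 46 → {46}
insert 59 → {59, 46}
insert 24 → {59, 46, 24}
treat next patient → 59; now {46, 24}
treat next patient → 46; now {24}
treat next patient → 24; now {}
insert 34 → {34}
treat next patient → 34; now {}
insert 29 → {29}
treat next patient → 29; now {}
insert 21 → {21}
insert 33 → {33, 21}
insert 54 → {54, 33, 21}
treat next patient → 54; now {33, 21}
insert 40 → {40, 33, 21}
insert 48 → {48, 40, 33, 21}
insert 57 → {57, 48, 40, 33, 21}
insert 42 → {57, 48, 42, 40, 33, 21}
insert 56 → {57, 56, 48, 42, 40, 33, 21}

priority queue: [59, 46, 24, 34, 29, 54]; FIFO queue: [46, 59, 24, 34, 29, 21]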